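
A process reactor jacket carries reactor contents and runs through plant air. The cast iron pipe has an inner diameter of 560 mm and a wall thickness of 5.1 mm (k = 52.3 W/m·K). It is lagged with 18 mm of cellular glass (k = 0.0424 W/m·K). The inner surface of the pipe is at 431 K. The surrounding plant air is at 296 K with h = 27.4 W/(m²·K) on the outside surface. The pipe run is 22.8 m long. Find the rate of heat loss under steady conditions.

Radial resistances (cylindrical: R_cond = ln(r_o/r_i)/(2πkL), R_conv = 1/(h·2πrL)):
R_cast iron pipe wall = ln(285.1/280)/(2π×52.3×22.8) = 2.409×10^-6 K/W
R_cellular glass = ln(303.1/285.1)/(2π×0.0424×22.8) = 0.01008 K/W
R_outer film = 1/(h_o·2πr_oL) = 1/(27.4×2π×0.3031×22.8) = 8.405×10^-4 K/W
R_total = 0.01092 K/W
Q = ΔT/R_total = 135/0.01092

Q ≈ 12400 W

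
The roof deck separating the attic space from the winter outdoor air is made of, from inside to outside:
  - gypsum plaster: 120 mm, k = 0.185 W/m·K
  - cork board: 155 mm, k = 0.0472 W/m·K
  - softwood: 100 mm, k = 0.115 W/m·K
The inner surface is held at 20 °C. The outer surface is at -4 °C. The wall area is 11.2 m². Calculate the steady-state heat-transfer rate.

Series thermal resistances:
R_gypsum plaster = L/(kA) = 0.12/(0.185×11.2) = 0.05792 K/W
R_cork board = L/(kA) = 0.155/(0.0472×11.2) = 0.2932 K/W
R_softwood = L/(kA) = 0.1/(0.115×11.2) = 0.07764 K/W
R_total = 0.4288 K/W
Q = ΔT / R_total = 24 / 0.4288

Q ≈ 56 W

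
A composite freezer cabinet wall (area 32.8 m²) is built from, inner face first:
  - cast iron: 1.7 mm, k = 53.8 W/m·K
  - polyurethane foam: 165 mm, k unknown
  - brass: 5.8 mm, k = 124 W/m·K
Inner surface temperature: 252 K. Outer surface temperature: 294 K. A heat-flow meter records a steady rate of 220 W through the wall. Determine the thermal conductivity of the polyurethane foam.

k ≈ 0.0264 W/(m·K)

Thermal resistances in series:
R_cast iron = L/(kA) = 0.0017/(53.8×32.8) = 9.634×10^-7 K/W
R_brass = L/(kA) = 0.0058/(124×32.8) = 1.426×10^-6 K/W
Sum of known resistances R_other = 2.389×10^-6 K/W
Total R = ΔT/Q = 42/220 = 0.1909 K/W
R_polyurethane foam = R_total − R_other = 0.1909 K/W
k = L/(R·A) = 0.165/(0.1909×32.8)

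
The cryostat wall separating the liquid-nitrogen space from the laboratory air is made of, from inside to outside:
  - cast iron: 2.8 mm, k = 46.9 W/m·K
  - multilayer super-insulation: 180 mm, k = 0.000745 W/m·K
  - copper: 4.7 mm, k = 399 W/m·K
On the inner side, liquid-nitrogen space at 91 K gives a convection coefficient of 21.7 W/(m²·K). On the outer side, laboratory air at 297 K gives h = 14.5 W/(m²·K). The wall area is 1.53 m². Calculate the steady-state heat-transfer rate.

Thermal resistances in series:
R_inner film = 1/(h_i·A) = 1/(21.7×1.53) = 0.03012 K/W
R_cast iron = L/(kA) = 0.0028/(46.9×1.53) = 3.902×10^-5 K/W
R_multilayer super-insulation = L/(kA) = 0.18/(0.000745×1.53) = 157.9 K/W
R_copper = L/(kA) = 0.0047/(399×1.53) = 7.699×10^-6 K/W
R_outer film = 1/(h_o·A) = 1/(14.5×1.53) = 0.04508 K/W
R_total = 158 K/W
Q = ΔT / R_total = 206 / 158

Q ≈ 1.3 W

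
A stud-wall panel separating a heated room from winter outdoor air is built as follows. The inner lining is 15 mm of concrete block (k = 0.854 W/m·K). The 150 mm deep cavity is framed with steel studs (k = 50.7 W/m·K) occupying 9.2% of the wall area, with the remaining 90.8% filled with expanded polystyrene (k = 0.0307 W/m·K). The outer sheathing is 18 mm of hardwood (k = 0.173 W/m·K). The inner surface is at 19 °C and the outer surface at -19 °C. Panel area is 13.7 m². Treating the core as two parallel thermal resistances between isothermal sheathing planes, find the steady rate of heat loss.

Sheathing layers in series; stud and cavity paths in parallel between them.
R_inner = 0.015/(0.854×13.7) = 0.001282 K/W
R_stud  = 0.15/(50.7×0.092×13.7) = 0.002347 K/W
R_cav   = 0.15/(0.0307×0.908×13.7) = 0.3928 K/W
1/R_core = 1/R_stud + 1/R_cav → R_core = 0.002333 K/W
R_outer = 0.018/(0.173×13.7) = 0.007595 K/W
R_total = 0.01121 K/W
Q = ΔT/R_total = 38/0.01121

Q ≈ 3390 W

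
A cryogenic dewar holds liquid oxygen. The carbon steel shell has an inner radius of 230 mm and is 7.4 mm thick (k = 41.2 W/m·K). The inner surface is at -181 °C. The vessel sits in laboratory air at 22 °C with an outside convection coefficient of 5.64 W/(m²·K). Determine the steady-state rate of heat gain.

Q ≈ 810 W

For a spherical shell R = (1/r₁ − 1/r₂)/(4πk); film R = 1/(h·4πr²). In series:
R_carbon steel shell = (1/0.23 − 1/0.2374)/(4π×41.2) = 2.618×10^-4 K/W
R_outer film = 1/(h·4πr_o²) = 1/(5.64×4π×0.2374²) = 0.2504 K/W
R_total = 0.2506 K/W
Q = ΔT/R_total = 203/0.2506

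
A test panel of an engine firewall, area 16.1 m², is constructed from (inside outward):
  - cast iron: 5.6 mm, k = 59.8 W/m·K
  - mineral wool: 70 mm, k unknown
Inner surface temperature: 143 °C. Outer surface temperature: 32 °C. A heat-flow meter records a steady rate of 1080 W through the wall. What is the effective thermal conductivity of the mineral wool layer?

k ≈ 0.0423 W/(m·K)

Series thermal resistances:
R_cast iron = L/(kA) = 0.0056/(59.8×16.1) = 5.816×10^-6 K/W
Sum of known resistances R_other = 5.816×10^-6 K/W
Total R = ΔT/Q = 111/1080 = 0.1028 K/W
R_mineral wool = R_total − R_other = 0.1028 K/W
k = L/(R·A) = 0.07/(0.1028×16.1)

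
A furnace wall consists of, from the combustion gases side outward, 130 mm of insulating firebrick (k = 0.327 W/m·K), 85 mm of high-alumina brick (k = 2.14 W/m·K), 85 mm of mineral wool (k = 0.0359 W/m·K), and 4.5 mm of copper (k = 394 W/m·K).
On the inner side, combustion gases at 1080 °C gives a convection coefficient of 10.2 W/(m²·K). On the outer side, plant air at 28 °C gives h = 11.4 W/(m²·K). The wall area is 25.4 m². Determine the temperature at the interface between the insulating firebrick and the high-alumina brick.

T ≈ 906 °C

Model the wall as resistances in series:
R_inner film = 1/(h_i·A) = 1/(10.2×25.4) = 0.00386 K/W
R_insulating firebrick = L/(kA) = 0.13/(0.327×25.4) = 0.01565 K/W
R_high-alumina brick = L/(kA) = 0.085/(2.14×25.4) = 0.001564 K/W
R_mineral wool = L/(kA) = 0.085/(0.0359×25.4) = 0.09322 K/W
R_copper = L/(kA) = 0.0045/(394×25.4) = 4.497×10^-7 K/W
R_outer film = 1/(h_o·A) = 1/(11.4×25.4) = 0.003454 K/W
R_total = 0.1177 K/W;  Q = ΔT/R_total = 1052/0.1177 = 8935 W
T_interface = T_inner − Q·ΣR(inner→interface) = 1080 − 8930×0.01951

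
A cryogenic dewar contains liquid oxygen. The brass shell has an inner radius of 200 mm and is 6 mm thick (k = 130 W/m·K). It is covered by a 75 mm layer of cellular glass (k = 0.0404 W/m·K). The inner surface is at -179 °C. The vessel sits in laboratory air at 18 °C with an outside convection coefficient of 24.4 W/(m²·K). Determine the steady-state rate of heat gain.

Each spherical layer contributes R = (1/r_i − 1/r_o)/(4πk):
R_brass shell = (1/0.2 − 1/0.206)/(4π×130) = 8.915×10^-5 K/W
R_cellular glass = (1/0.206 − 1/0.281)/(4π×0.0404) = 2.552 K/W
R_outer film = 1/(h·4πr_o²) = 1/(24.4×4π×0.281²) = 0.0413 K/W
R_total = 2.593 K/W
Q = ΔT/R_total = 197/2.593

Q ≈ 76 W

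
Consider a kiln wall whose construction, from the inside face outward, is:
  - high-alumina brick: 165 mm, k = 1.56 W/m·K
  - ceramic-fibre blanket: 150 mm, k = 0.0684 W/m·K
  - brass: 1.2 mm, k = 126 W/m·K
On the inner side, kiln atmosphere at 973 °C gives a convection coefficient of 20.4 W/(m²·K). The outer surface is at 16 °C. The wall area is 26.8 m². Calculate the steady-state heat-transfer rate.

Q ≈ 10900 W

Series thermal resistances:
R_inner film = 1/(h_i·A) = 1/(20.4×26.8) = 0.001829 K/W
R_high-alumina brick = L/(kA) = 0.165/(1.56×26.8) = 0.003947 K/W
R_ceramic-fibre blanket = L/(kA) = 0.15/(0.0684×26.8) = 0.08183 K/W
R_brass = L/(kA) = 0.0012/(126×26.8) = 3.554×10^-7 K/W
R_total = 0.0876 K/W
Q = ΔT / R_total = 957 / 0.0876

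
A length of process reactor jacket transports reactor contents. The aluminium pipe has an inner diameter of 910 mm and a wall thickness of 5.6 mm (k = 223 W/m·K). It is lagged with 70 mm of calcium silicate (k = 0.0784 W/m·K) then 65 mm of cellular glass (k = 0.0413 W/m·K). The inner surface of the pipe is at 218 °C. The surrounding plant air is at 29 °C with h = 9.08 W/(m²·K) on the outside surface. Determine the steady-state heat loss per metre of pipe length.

For a radial system each layer contributes R = ln(r_out/r_in)/(2πkL); films add R = 1/(hA).
R_aluminium pipe wall = ln(460.6/455)/(2π×223×1) = 8.73×10^-6 K/W
R_calcium silicate = ln(530.6/460.6)/(2π×0.0784×1) = 0.2872 K/W
R_cellular glass = ln(595.6/530.6)/(2π×0.0413×1) = 0.4453 K/W
R_outer film = 1/(h_o·2πr_oL) = 1/(9.08×2π×0.5956×1) = 0.02943 K/W
R_total = 0.762 K/W
Q = ΔT/R_total = 189/0.762

q′ ≈ 248 W/m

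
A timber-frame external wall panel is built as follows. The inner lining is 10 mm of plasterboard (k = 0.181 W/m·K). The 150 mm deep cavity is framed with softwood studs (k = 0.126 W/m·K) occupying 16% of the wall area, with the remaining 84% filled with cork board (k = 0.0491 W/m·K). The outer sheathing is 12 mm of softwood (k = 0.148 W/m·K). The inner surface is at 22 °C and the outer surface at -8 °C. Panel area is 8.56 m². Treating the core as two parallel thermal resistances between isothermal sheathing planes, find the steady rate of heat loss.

Sheathing layers in series; stud and cavity paths in parallel between them.
R_inner = 0.01/(0.181×8.56) = 0.006454 K/W
R_stud  = 0.15/(0.126×0.16×8.56) = 0.8692 K/W
R_cav   = 0.15/(0.0491×0.84×8.56) = 0.4249 K/W
1/R_core = 1/R_stud + 1/R_cav → R_core = 0.2854 K/W
R_outer = 0.012/(0.148×8.56) = 0.009472 K/W
R_total = 0.3013 K/W
Q = ΔT/R_total = 30/0.3013

Q ≈ 99.6 W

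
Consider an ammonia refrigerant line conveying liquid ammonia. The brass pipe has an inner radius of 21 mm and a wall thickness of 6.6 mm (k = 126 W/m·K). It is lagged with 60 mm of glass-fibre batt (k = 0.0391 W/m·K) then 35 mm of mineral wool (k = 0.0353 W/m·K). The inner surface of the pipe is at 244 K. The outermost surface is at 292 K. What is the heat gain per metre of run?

Per-layer cylindrical resistances, series-summed:
R_brass pipe wall = ln(27.6/21)/(2π×126×1) = 3.452×10^-4 K/W
R_glass-fibre batt = ln(87.6/27.6)/(2π×0.0391×1) = 4.701 K/W
R_mineral wool = ln(122.6/87.6)/(2π×0.0353×1) = 1.516 K/W
R_total = 6.217 K/W
Q = ΔT/R_total = 48/6.217

q′ ≈ 7.72 W/m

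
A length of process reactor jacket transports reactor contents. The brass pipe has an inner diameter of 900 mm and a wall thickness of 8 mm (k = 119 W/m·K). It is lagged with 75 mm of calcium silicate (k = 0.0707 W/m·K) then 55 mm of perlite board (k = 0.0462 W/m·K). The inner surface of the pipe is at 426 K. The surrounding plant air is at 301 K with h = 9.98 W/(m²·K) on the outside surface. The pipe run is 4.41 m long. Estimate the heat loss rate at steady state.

Q ≈ 780 W

Treating each annulus and film as a series resistance:
R_brass pipe wall = ln(458/450)/(2π×119×4.41) = 5.344×10^-6 K/W
R_calcium silicate = ln(533/458)/(2π×0.0707×4.41) = 0.07741 K/W
R_perlite board = ln(588/533)/(2π×0.0462×4.41) = 0.07671 K/W
R_outer film = 1/(h_o·2πr_oL) = 1/(9.98×2π×0.588×4.41) = 0.00615 K/W
R_total = 0.1603 K/W
Q = ΔT/R_total = 125/0.1603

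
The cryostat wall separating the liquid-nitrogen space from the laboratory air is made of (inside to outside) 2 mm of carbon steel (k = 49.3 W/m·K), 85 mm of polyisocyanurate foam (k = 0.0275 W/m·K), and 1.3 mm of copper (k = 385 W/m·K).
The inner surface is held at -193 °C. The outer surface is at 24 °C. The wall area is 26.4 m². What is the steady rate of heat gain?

Q ≈ 1850 W

Treating each layer as a thermal resistance in series:
R_carbon steel = L/(kA) = 0.002/(49.3×26.4) = 1.537×10^-6 K/W
R_polyisocyanurate foam = L/(kA) = 0.085/(0.0275×26.4) = 0.1171 K/W
R_copper = L/(kA) = 0.0013/(385×26.4) = 1.279×10^-7 K/W
R_total = 0.1171 K/W
Q = ΔT / R_total = 217 / 0.1171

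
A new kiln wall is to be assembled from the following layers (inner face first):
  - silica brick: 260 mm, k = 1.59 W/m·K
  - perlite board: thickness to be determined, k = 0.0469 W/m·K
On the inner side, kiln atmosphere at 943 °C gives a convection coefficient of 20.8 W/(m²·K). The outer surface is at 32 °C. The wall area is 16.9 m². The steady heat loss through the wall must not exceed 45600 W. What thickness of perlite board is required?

L ≈ 5.91 mm

Model the wall as resistances in series:
R_inner film = 1/(h_i·A) = 1/(20.8×16.9) = 0.002845 K/W
R_silica brick = L/(kA) = 0.26/(1.59×16.9) = 0.009676 K/W
Sum of the known resistances R_other = 0.01252 K/W
Required total resistance R_tot = ΔT/Q_allow = 911/45600 = 0.01998 K/W
R_perlite board = R_tot − R_other = 0.007457 K/W
L = R·k·A = 0.007457×0.0469×16.9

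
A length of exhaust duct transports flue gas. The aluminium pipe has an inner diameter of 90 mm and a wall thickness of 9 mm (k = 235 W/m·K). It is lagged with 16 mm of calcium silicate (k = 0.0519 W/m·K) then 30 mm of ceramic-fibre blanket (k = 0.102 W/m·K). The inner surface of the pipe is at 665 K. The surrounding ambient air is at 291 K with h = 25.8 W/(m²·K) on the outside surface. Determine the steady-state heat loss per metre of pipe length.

q′ ≈ 264 W/m

Radial resistances (cylindrical: R_cond = ln(r_o/r_i)/(2πkL), R_conv = 1/(h·2πrL)):
R_aluminium pipe wall = ln(54/45)/(2π×235×1) = 1.235×10^-4 K/W
R_calcium silicate = ln(70/54)/(2π×0.0519×1) = 0.7958 K/W
R_ceramic-fibre blanket = ln(100/70)/(2π×0.102×1) = 0.5565 K/W
R_outer film = 1/(h_o·2πr_oL) = 1/(25.8×2π×0.1×1) = 0.06169 K/W
R_total = 1.414 K/W
Q = ΔT/R_total = 374/1.414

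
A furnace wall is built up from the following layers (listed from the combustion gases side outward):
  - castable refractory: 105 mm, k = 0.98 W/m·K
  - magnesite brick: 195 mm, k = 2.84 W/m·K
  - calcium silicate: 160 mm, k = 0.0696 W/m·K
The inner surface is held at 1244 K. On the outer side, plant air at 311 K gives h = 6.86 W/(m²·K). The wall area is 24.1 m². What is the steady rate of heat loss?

Series thermal resistances:
R_castable refractory = L/(kA) = 0.105/(0.98×24.1) = 0.004446 K/W
R_magnesite brick = L/(kA) = 0.195/(2.84×24.1) = 0.002849 K/W
R_calcium silicate = L/(kA) = 0.16/(0.0696×24.1) = 0.09539 K/W
R_outer film = 1/(h_o·A) = 1/(6.86×24.1) = 0.006049 K/W
R_total = 0.1087 K/W
Q = ΔT / R_total = 933 / 0.1087

Q ≈ 8580 W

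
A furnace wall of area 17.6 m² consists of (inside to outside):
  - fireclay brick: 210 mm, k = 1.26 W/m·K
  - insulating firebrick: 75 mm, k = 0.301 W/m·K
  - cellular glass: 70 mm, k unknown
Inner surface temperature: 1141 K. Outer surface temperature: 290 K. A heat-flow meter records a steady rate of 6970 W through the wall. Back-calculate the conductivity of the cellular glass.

Treating each layer as a thermal resistance in series:
R_fireclay brick = L/(kA) = 0.21/(1.26×17.6) = 0.00947 K/W
R_insulating firebrick = L/(kA) = 0.075/(0.301×17.6) = 0.01416 K/W
Sum of known resistances R_other = 0.02363 K/W
Total R = ΔT/Q = 851/6970 = 0.1221 K/W
R_cellular glass = R_total − R_other = 0.09847 K/W
k = L/(R·A) = 0.07/(0.09847×17.6)

k ≈ 0.0404 W/(m·K)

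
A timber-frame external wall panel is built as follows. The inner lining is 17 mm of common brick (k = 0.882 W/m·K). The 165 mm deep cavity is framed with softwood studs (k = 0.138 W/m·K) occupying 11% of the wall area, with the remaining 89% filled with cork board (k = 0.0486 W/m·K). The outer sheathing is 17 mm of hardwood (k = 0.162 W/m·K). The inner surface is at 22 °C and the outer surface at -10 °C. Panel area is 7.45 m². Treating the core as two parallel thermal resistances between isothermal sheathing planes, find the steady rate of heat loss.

Q ≈ 80.9 W

Sheathing layers in series; stud and cavity paths in parallel between them.
R_inner = 0.017/(0.882×7.45) = 0.002587 K/W
R_stud  = 0.165/(0.138×0.11×7.45) = 1.459 K/W
R_cav   = 0.165/(0.0486×0.89×7.45) = 0.512 K/W
1/R_core = 1/R_stud + 1/R_cav → R_core = 0.379 K/W
R_outer = 0.017/(0.162×7.45) = 0.01409 K/W
R_total = 0.3957 K/W
Q = ΔT/R_total = 32/0.3957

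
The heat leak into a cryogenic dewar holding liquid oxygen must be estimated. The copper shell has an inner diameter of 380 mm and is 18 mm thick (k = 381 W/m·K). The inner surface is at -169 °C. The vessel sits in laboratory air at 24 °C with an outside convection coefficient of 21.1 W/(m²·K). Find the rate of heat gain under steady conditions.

Spherical conduction: R = (1/r_in − 1/r_out)/(4πk) per layer; series-sum.
R_copper shell = (1/0.19 − 1/0.208)/(4π×381) = 9.513×10^-5 K/W
R_outer film = 1/(h·4πr_o²) = 1/(21.1×4π×0.208²) = 0.08717 K/W
R_total = 0.08727 K/W
Q = ΔT/R_total = 193/0.08727

Q ≈ 2210 W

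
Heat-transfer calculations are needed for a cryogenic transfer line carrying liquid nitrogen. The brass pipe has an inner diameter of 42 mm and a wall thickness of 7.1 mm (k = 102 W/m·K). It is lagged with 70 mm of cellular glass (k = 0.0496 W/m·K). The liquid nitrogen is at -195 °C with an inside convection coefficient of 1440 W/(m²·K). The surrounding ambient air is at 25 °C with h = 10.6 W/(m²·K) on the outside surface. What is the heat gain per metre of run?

q′ ≈ 52.8 W/m

Cylindrical conduction, so R = ln(r₂/r₁)/(2πkL) per layer, in series:
R_inner film = 1/(h_i·2πr₁L) = 1/(1440×2π×0.021×1) = 0.005263 K/W
R_brass pipe wall = ln(28.1/21)/(2π×102×1) = 4.544×10^-4 K/W
R_cellular glass = ln(98.1/28.1)/(2π×0.0496×1) = 4.012 K/W
R_outer film = 1/(h_o·2πr_oL) = 1/(10.6×2π×0.0981×1) = 0.1531 K/W
R_total = 4.17 K/W
Q = ΔT/R_total = 220/4.17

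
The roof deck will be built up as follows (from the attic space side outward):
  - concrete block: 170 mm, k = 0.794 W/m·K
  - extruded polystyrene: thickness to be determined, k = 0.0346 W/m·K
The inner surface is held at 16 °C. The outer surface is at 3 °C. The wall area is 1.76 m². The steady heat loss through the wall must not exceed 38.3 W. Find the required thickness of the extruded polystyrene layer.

L ≈ 13.3 mm

Model the wall as resistances in series:
R_concrete block = L/(kA) = 0.17/(0.794×1.76) = 0.1217 K/W
Sum of the known resistances R_other = 0.1217 K/W
Required total resistance R_tot = ΔT/Q_allow = 13/38.3 = 0.3394 K/W
R_extruded polystyrene = R_tot − R_other = 0.2178 K/W
L = R·k·A = 0.2178×0.0346×1.76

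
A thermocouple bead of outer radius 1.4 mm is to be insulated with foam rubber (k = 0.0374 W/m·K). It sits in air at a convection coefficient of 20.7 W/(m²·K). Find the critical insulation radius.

r_cr ≈ 3.61 mm

For a sphere r_cr = 2k/h = 2×0.0374/20.7
r_cr = 3.61 mm; since the bare radius (1.4 mm) is below r_cr, adding a thin layer of insulation will *increase* heat loss.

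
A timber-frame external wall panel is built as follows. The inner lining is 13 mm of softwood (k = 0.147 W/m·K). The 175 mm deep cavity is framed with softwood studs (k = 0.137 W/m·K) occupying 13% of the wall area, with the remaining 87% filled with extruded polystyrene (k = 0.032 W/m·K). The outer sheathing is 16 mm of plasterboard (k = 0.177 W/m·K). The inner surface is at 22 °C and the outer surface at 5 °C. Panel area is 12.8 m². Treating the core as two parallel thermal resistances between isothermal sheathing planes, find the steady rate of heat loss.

Q ≈ 54.2 W

Sheathing layers in series; stud and cavity paths in parallel between them.
R_inner = 0.013/(0.147×12.8) = 0.006909 K/W
R_stud  = 0.175/(0.137×0.13×12.8) = 0.7677 K/W
R_cav   = 0.175/(0.032×0.87×12.8) = 0.4911 K/W
1/R_core = 1/R_stud + 1/R_cav → R_core = 0.2995 K/W
R_outer = 0.016/(0.177×12.8) = 0.007062 K/W
R_total = 0.3135 K/W
Q = ΔT/R_total = 17/0.3135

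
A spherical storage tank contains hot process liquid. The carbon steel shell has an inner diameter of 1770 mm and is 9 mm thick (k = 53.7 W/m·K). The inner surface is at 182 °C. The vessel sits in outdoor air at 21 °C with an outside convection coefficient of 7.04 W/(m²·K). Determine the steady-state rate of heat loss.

For a spherical shell R = (1/r₁ − 1/r₂)/(4πk); film R = 1/(h·4πr²). In series:
R_carbon steel shell = (1/0.885 − 1/0.894)/(4π×53.7) = 1.686×10^-5 K/W
R_outer film = 1/(h·4πr_o²) = 1/(7.04×4π×0.894²) = 0.01414 K/W
R_total = 0.01416 K/W
Q = ΔT/R_total = 161/0.01416

Q ≈ 11400 W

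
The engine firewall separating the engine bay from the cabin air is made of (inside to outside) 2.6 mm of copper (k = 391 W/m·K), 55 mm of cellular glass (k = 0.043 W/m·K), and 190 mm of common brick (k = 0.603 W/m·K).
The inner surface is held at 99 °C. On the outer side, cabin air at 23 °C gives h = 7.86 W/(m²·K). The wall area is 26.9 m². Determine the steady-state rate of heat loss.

Series thermal resistances:
R_copper = L/(kA) = 0.0026/(391×26.9) = 2.472×10^-7 K/W
R_cellular glass = L/(kA) = 0.055/(0.043×26.9) = 0.04755 K/W
R_common brick = L/(kA) = 0.19/(0.603×26.9) = 0.01171 K/W
R_outer film = 1/(h_o·A) = 1/(7.86×26.9) = 0.00473 K/W
R_total = 0.06399 K/W
Q = ΔT / R_total = 76 / 0.06399

Q ≈ 1190 W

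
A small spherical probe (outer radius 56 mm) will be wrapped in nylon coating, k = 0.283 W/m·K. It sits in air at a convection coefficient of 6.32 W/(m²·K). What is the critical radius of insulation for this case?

r_cr ≈ 89.6 mm

For a sphere r_cr = 2k/h = 2×0.283/6.32
r_cr = 89.6 mm; since the bare radius (56 mm) is below r_cr, adding a thin layer of insulation will *increase* heat loss.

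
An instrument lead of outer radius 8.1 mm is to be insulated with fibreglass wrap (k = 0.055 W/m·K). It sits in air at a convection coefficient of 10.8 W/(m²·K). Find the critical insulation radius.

For a cylinder r_cr = k/h = 0.055/10.8
r_cr = 5.09 mm; since the bare radius (8.1 mm) is above r_cr, any added insulation will reduce heat loss.

r_cr ≈ 5.09 mm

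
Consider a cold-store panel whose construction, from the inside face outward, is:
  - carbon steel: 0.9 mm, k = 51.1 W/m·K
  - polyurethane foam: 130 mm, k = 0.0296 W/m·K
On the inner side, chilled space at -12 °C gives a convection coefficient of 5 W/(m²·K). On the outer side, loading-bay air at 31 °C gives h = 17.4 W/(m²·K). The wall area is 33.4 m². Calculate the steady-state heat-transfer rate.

Using the resistance-network approach (series):
R_inner film = 1/(h_i·A) = 1/(5×33.4) = 0.005988 K/W
R_carbon steel = L/(kA) = 0.0009/(51.1×33.4) = 5.273×10^-7 K/W
R_polyurethane foam = L/(kA) = 0.13/(0.0296×33.4) = 0.1315 K/W
R_outer film = 1/(h_o·A) = 1/(17.4×33.4) = 0.001721 K/W
R_total = 0.1392 K/W
Q = ΔT / R_total = 43 / 0.1392

Q ≈ 309 W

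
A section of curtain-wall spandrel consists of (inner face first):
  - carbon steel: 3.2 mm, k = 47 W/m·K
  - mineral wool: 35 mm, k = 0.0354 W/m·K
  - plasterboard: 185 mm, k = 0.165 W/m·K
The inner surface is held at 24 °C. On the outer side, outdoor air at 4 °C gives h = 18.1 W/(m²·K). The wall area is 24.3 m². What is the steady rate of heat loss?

Q ≈ 224 W

Treating each layer as a thermal resistance in series:
R_carbon steel = L/(kA) = 0.0032/(47×24.3) = 2.802×10^-6 K/W
R_mineral wool = L/(kA) = 0.035/(0.0354×24.3) = 0.04069 K/W
R_plasterboard = L/(kA) = 0.185/(0.165×24.3) = 0.04614 K/W
R_outer film = 1/(h_o·A) = 1/(18.1×24.3) = 0.002274 K/W
R_total = 0.0891 K/W
Q = ΔT / R_total = 20 / 0.0891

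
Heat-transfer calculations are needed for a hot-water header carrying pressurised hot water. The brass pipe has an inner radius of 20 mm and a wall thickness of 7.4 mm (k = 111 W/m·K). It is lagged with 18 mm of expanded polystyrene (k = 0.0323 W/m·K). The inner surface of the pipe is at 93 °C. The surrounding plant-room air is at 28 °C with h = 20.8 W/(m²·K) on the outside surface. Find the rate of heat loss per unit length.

For a radial system each layer contributes R = ln(r_out/r_in)/(2πkL); films add R = 1/(hA).
R_brass pipe wall = ln(27.4/20)/(2π×111×1) = 4.514×10^-4 K/W
R_expanded polystyrene = ln(45.4/27.4)/(2π×0.0323×1) = 2.488 K/W
R_outer film = 1/(h_o·2πr_oL) = 1/(20.8×2π×0.0454×1) = 0.1685 K/W
R_total = 2.657 K/W
Q = ΔT/R_total = 65/2.657

q′ ≈ 24.5 W/m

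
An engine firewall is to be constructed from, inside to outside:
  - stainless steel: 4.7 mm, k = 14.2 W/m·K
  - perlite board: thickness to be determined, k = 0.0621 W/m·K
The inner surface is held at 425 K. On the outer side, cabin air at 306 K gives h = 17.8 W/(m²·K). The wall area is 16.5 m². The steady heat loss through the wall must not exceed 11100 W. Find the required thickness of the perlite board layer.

Series thermal resistances:
R_stainless steel = L/(kA) = 0.0047/(14.2×16.5) = 2.006×10^-5 K/W
R_outer film = 1/(h_o·A) = 1/(17.8×16.5) = 0.003405 K/W
Sum of the known resistances R_other = 0.003425 K/W
Required total resistance R_tot = ΔT/Q_allow = 119/11100 = 0.01072 K/W
R_perlite board = R_tot − R_other = 0.007296 K/W
L = R·k·A = 0.007296×0.0621×16.5

L ≈ 7.48 mm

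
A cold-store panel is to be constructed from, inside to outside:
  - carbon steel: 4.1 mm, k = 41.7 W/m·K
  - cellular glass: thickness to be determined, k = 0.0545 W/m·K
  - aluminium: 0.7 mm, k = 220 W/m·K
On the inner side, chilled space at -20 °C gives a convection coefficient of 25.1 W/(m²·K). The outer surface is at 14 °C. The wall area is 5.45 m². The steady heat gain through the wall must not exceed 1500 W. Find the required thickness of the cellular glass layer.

L ≈ 4.56 mm

Model the wall as resistances in series:
R_inner film = 1/(h_i·A) = 1/(25.1×5.45) = 0.00731 K/W
R_carbon steel = L/(kA) = 0.0041/(41.7×5.45) = 1.804×10^-5 K/W
R_aluminium = L/(kA) = 0.0007/(220×5.45) = 5.838×10^-7 K/W
Sum of the known resistances R_other = 0.007329 K/W
Required total resistance R_tot = ΔT/Q_allow = 34/1500 = 0.02267 K/W
R_cellular glass = R_tot − R_other = 0.01534 K/W
L = R·k·A = 0.01534×0.0545×5.45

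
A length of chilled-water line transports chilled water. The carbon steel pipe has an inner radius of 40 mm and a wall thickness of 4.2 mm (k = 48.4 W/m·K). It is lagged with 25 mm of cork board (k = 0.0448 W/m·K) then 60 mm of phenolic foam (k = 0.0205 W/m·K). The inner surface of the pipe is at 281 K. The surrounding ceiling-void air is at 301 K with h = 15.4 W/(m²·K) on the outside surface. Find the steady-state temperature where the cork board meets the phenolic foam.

T ≈ 286 K

Per-layer cylindrical resistances, series-summed:
R_carbon steel pipe wall = ln(44.2/40)/(2π×48.4×1) = 3.283×10^-4 K/W
R_cork board = ln(69.2/44.2)/(2π×0.0448×1) = 1.593 K/W
R_phenolic foam = ln(129.2/69.2)/(2π×0.0205×1) = 4.847 K/W
R_outer film = 1/(h_o·2πr_oL) = 1/(15.4×2π×0.1292×1) = 0.07999 K/W
R_total = 6.52 K/W
Q = ΔT/R_total = 20/6.52
Q = 3.07 W/m
T_interface = T_inner + Q·ΣR(inner→interface) = 281 + 3.07×1.593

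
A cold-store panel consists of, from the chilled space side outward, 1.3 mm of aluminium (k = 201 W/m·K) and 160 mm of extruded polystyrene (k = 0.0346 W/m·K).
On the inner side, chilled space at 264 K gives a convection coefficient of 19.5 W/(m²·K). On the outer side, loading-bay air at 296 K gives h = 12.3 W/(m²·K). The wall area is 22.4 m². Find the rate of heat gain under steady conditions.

Model the wall as resistances in series:
R_inner film = 1/(h_i·A) = 1/(19.5×22.4) = 0.002289 K/W
R_aluminium = L/(kA) = 0.0013/(201×22.4) = 2.887×10^-7 K/W
R_extruded polystyrene = L/(kA) = 0.16/(0.0346×22.4) = 0.2064 K/W
R_outer film = 1/(h_o·A) = 1/(12.3×22.4) = 0.00363 K/W
R_total = 0.2124 K/W
Q = ΔT / R_total = 32 / 0.2124

Q ≈ 151 W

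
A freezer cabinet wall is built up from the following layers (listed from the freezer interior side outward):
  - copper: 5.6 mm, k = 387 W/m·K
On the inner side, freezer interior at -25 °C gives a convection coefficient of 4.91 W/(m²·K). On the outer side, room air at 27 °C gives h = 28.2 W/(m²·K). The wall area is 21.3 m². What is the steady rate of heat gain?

Treating each layer as a thermal resistance in series:
R_inner film = 1/(h_i·A) = 1/(4.91×21.3) = 0.009562 K/W
R_copper = L/(kA) = 0.0056/(387×21.3) = 6.794×10^-7 K/W
R_outer film = 1/(h_o·A) = 1/(28.2×21.3) = 0.001665 K/W
R_total = 0.01123 K/W
Q = ΔT / R_total = 52 / 0.01123

Q ≈ 4630 W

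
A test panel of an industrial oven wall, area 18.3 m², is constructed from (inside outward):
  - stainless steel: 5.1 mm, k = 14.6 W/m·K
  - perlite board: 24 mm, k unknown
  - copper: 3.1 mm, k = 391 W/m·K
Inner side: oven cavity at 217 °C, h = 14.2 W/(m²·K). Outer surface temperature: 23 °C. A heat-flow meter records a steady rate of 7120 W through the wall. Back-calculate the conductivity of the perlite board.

k ≈ 0.0561 W/(m·K)

Thermal resistances in series:
R_inner film = 1/(h_i·A) = 1/(14.2×18.3) = 0.003848 K/W
R_stainless steel = L/(kA) = 0.0051/(14.6×18.3) = 1.909×10^-5 K/W
R_copper = L/(kA) = 0.0031/(391×18.3) = 4.332×10^-7 K/W
Sum of known resistances R_other = 0.003868 K/W
Total R = ΔT/Q = 194/7120 = 0.02725 K/W
R_perlite board = R_total − R_other = 0.02338 K/W
k = L/(R·A) = 0.024/(0.02338×18.3)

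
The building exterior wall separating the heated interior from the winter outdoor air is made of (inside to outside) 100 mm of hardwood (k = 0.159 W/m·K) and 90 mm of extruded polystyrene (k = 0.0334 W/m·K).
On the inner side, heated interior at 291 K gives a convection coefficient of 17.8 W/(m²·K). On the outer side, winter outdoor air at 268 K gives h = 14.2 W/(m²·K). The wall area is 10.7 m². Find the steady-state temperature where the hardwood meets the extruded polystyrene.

Series thermal resistances:
R_inner film = 1/(h_i·A) = 1/(17.8×10.7) = 0.00525 K/W
R_hardwood = L/(kA) = 0.1/(0.159×10.7) = 0.05878 K/W
R_extruded polystyrene = L/(kA) = 0.09/(0.0334×10.7) = 0.2518 K/W
R_outer film = 1/(h_o·A) = 1/(14.2×10.7) = 0.006582 K/W
R_total = 0.3224 K/W;  Q = ΔT/R_total = 23/0.3224 = 71.33 W
T_interface = T_inner − Q·ΣR(inner→interface) = 291 − 71.3×0.06403

T ≈ 286 K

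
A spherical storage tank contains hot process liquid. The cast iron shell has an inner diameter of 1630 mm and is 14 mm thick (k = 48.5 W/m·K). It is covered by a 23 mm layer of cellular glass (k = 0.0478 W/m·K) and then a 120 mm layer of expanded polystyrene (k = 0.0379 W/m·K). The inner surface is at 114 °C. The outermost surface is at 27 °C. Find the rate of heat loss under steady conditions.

Each spherical layer contributes R = (1/r_i − 1/r_o)/(4πk):
R_cast iron shell = (1/0.815 − 1/0.829)/(4π×48.5) = 3.4×10^-5 K/W
R_cellular glass = (1/0.829 − 1/0.852)/(4π×0.0478) = 0.05421 K/W
R_expanded polystyrene = (1/0.852 − 1/0.972)/(4π×0.0379) = 0.3042 K/W
R_total = 0.3585 K/W
Q = ΔT/R_total = 87/0.3585

Q ≈ 243 W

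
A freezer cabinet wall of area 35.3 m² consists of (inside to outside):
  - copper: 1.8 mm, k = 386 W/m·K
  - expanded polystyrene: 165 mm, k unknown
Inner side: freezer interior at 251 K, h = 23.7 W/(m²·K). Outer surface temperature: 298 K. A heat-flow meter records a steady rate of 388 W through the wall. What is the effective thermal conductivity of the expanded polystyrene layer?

Thermal resistances in series:
R_inner film = 1/(h_i·A) = 1/(23.7×35.3) = 0.001195 K/W
R_copper = L/(kA) = 0.0018/(386×35.3) = 1.321×10^-7 K/W
Sum of known resistances R_other = 0.001195 K/W
Total R = ΔT/Q = 47/388 = 0.1211 K/W
R_expanded polystyrene = R_total − R_other = 0.1199 K/W
k = L/(R·A) = 0.165/(0.1199×35.3)

k ≈ 0.039 W/(m·K)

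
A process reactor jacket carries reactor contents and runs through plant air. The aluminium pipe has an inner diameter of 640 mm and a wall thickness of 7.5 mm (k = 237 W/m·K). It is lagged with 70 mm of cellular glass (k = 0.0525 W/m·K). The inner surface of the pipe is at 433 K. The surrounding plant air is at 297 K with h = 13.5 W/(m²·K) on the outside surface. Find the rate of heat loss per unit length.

Treating each annulus and film as a series resistance:
R_aluminium pipe wall = ln(327.5/320)/(2π×237×1) = 1.556×10^-5 K/W
R_cellular glass = ln(397.5/327.5)/(2π×0.0525×1) = 0.5872 K/W
R_outer film = 1/(h_o·2πr_oL) = 1/(13.5×2π×0.3975×1) = 0.02966 K/W
R_total = 0.6169 K/W
Q = ΔT/R_total = 136/0.6169

q′ ≈ 220 W/m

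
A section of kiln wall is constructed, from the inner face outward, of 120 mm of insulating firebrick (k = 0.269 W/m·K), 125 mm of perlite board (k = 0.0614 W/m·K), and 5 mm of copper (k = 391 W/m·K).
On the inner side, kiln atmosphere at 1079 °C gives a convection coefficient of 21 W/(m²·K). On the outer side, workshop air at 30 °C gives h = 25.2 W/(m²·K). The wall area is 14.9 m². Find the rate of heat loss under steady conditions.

Q ≈ 6080 W

Using the resistance-network approach (series):
R_inner film = 1/(h_i·A) = 1/(21×14.9) = 0.003196 K/W
R_insulating firebrick = L/(kA) = 0.12/(0.269×14.9) = 0.02994 K/W
R_perlite board = L/(kA) = 0.125/(0.0614×14.9) = 0.1366 K/W
R_copper = L/(kA) = 0.005/(391×14.9) = 8.582×10^-7 K/W
R_outer film = 1/(h_o·A) = 1/(25.2×14.9) = 0.002663 K/W
R_total = 0.1724 K/W
Q = ΔT / R_total = 1049 / 0.1724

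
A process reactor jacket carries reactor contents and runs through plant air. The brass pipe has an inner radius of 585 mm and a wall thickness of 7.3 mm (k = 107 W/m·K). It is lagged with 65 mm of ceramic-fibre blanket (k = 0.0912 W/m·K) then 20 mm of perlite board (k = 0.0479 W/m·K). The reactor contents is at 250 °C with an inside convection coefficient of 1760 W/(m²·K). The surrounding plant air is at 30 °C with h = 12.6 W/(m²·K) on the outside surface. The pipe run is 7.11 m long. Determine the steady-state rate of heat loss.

Q ≈ 5210 W

Treating each annulus and film as a series resistance:
R_inner film = 1/(h_i·2πr₁L) = 1/(1760×2π×0.585×7.11) = 2.174×10^-5 K/W
R_brass pipe wall = ln(592.3/585)/(2π×107×7.11) = 2.594×10^-6 K/W
R_ceramic-fibre blanket = ln(657.3/592.3)/(2π×0.0912×7.11) = 0.02556 K/W
R_perlite board = ln(677.3/657.3)/(2π×0.0479×7.11) = 0.01401 K/W
R_outer film = 1/(h_o·2πr_oL) = 1/(12.6×2π×0.6773×7.11) = 0.002623 K/W
R_total = 0.04221 K/W
Q = ΔT/R_total = 220/0.04221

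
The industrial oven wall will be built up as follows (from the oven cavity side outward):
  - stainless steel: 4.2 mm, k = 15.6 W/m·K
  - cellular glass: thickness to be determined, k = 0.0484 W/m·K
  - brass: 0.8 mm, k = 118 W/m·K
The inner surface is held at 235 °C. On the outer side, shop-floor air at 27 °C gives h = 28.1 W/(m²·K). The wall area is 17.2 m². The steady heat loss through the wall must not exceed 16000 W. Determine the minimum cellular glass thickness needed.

L ≈ 9.09 mm

Thermal resistances in series:
R_stainless steel = L/(kA) = 0.0042/(15.6×17.2) = 1.565×10^-5 K/W
R_brass = L/(kA) = 0.0008/(118×17.2) = 3.942×10^-7 K/W
R_outer film = 1/(h_o·A) = 1/(28.1×17.2) = 0.002069 K/W
Sum of the known resistances R_other = 0.002085 K/W
Required total resistance R_tot = ΔT/Q_allow = 208/16000 = 0.013 K/W
R_cellular glass = R_tot − R_other = 0.01091 K/W
L = R·k·A = 0.01091×0.0484×17.2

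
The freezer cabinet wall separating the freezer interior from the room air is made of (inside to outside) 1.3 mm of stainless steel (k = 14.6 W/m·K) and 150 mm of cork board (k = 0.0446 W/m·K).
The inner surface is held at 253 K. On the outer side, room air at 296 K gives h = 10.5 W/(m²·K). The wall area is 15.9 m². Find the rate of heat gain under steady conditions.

Treating each layer as a thermal resistance in series:
R_stainless steel = L/(kA) = 0.0013/(14.6×15.9) = 5.6×10^-6 K/W
R_cork board = L/(kA) = 0.15/(0.0446×15.9) = 0.2115 K/W
R_outer film = 1/(h_o·A) = 1/(10.5×15.9) = 0.00599 K/W
R_total = 0.2175 K/W
Q = ΔT / R_total = 43 / 0.2175

Q ≈ 198 W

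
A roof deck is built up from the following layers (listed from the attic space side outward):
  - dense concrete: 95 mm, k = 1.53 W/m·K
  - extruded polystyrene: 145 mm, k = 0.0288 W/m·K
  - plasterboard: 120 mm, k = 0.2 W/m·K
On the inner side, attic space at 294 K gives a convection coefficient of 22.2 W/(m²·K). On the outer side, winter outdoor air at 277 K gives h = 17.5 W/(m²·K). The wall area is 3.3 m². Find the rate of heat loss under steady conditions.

Treating each layer as a thermal resistance in series:
R_inner film = 1/(h_i·A) = 1/(22.2×3.3) = 0.01365 K/W
R_dense concrete = L/(kA) = 0.095/(1.53×3.3) = 0.01882 K/W
R_extruded polystyrene = L/(kA) = 0.145/(0.0288×3.3) = 1.526 K/W
R_plasterboard = L/(kA) = 0.12/(0.2×3.3) = 0.1818 K/W
R_outer film = 1/(h_o·A) = 1/(17.5×3.3) = 0.01732 K/W
R_total = 1.757 K/W
Q = ΔT / R_total = 17 / 1.757

Q ≈ 9.67 W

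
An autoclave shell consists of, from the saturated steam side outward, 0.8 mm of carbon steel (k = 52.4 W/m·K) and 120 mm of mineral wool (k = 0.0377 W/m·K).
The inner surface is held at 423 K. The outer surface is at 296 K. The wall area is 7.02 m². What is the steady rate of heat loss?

Q ≈ 280 W

Thermal resistances in series:
R_carbon steel = L/(kA) = 0.0008/(52.4×7.02) = 2.175×10^-6 K/W
R_mineral wool = L/(kA) = 0.12/(0.0377×7.02) = 0.4534 K/W
R_total = 0.4534 K/W
Q = ΔT / R_total = 127 / 0.4534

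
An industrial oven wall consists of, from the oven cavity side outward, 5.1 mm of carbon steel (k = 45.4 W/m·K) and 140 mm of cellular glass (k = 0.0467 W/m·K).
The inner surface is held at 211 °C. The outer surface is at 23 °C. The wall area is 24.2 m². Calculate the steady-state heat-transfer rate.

Series thermal resistances:
R_carbon steel = L/(kA) = 0.0051/(45.4×24.2) = 4.642×10^-6 K/W
R_cellular glass = L/(kA) = 0.14/(0.0467×24.2) = 0.1239 K/W
R_total = 0.1239 K/W
Q = ΔT / R_total = 188 / 0.1239

Q ≈ 1520 W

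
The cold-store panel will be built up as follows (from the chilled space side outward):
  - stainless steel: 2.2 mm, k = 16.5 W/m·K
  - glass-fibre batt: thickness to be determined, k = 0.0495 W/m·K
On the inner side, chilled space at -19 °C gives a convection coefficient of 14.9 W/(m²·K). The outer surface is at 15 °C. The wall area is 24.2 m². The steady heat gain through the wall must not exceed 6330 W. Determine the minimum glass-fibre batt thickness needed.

L ≈ 3.11 mm

Model the wall as resistances in series:
R_inner film = 1/(h_i·A) = 1/(14.9×24.2) = 0.002773 K/W
R_stainless steel = L/(kA) = 0.0022/(16.5×24.2) = 5.51×10^-6 K/W
Sum of the known resistances R_other = 0.002779 K/W
Required total resistance R_tot = ΔT/Q_allow = 34/6330 = 0.005371 K/W
R_glass-fibre batt = R_tot − R_other = 0.002592 K/W
L = R·k·A = 0.002592×0.0495×24.2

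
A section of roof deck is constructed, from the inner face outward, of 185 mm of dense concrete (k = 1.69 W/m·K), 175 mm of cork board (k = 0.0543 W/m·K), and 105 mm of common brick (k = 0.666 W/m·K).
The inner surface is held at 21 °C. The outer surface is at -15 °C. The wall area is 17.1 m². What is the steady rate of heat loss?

Treating each layer as a thermal resistance in series:
R_dense concrete = L/(kA) = 0.185/(1.69×17.1) = 0.006402 K/W
R_cork board = L/(kA) = 0.175/(0.0543×17.1) = 0.1885 K/W
R_common brick = L/(kA) = 0.105/(0.666×17.1) = 0.00922 K/W
R_total = 0.2041 K/W
Q = ΔT / R_total = 36 / 0.2041

Q ≈ 176 W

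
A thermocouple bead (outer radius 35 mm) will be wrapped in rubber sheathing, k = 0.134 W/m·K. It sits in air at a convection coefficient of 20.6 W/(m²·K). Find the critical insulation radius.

r_cr ≈ 13 mm

For a sphere r_cr = 2k/h = 2×0.134/20.6
r_cr = 13 mm; since the bare radius (35 mm) is above r_cr, any added insulation will reduce heat loss.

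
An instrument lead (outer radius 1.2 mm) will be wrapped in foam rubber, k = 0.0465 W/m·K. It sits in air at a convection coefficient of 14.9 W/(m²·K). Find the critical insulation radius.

r_cr ≈ 3.12 mm

For a cylinder r_cr = k/h = 0.0465/14.9
r_cr = 3.12 mm; since the bare radius (1.2 mm) is below r_cr, adding a thin layer of insulation will *increase* heat loss.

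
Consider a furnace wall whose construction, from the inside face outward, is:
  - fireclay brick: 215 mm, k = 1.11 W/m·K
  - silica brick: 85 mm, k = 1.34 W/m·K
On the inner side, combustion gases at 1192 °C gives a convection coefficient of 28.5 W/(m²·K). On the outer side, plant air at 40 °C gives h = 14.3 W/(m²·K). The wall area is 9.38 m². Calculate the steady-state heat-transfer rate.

Q ≈ 29800 W

Using the resistance-network approach (series):
R_inner film = 1/(h_i·A) = 1/(28.5×9.38) = 0.003741 K/W
R_fireclay brick = L/(kA) = 0.215/(1.11×9.38) = 0.02065 K/W
R_silica brick = L/(kA) = 0.085/(1.34×9.38) = 0.006763 K/W
R_outer film = 1/(h_o·A) = 1/(14.3×9.38) = 0.007455 K/W
R_total = 0.03861 K/W
Q = ΔT / R_total = 1152 / 0.03861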